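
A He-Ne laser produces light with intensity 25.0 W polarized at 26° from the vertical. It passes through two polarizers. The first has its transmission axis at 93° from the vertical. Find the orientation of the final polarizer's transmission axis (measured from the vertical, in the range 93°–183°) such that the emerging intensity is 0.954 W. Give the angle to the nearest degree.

θ ≈ 153°

I₁ = I₀ cos²(93° − 26°) = I₀ cos²(67°) = 0.1527 I₀.
Target fraction: 0.954 / 25.0 W = 0.03816 of I₀.
Need I₂/I₀ = 0.03816, so cos²(θ − 93°) = 0.03816 / 0.1527 = 0.2499.
θ − 93° = arccos(√0.2499) = 60.0°, giving θ ≈ 93 + 60.0 = 153.0°.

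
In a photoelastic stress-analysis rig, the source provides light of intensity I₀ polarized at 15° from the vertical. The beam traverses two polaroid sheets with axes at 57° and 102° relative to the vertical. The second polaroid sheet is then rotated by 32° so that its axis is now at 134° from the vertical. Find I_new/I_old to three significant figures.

I_new/I_old ≈ 0.101

Before rotation:
By Malus's law, I₁ = I₀ cos²(57° − 15°) = I₀ cos²(42°) = 0.5523 I₀.
I₂ = I₁ cos²(102° − 57°) = 0.5523 I₀ · cos²(45°) = 0.2761 I₀.
After rotation:
I₁ = I₀ cos²(57° − 15°) = I₀ cos²(42°) = 0.5523 I₀.
I₂ = I₁ cos²(134° − 57°) = 0.5523 I₀ · cos²(77°) = 0.02795 I₀.
Ratio = 0.02795 / 0.2761 = 0.1012.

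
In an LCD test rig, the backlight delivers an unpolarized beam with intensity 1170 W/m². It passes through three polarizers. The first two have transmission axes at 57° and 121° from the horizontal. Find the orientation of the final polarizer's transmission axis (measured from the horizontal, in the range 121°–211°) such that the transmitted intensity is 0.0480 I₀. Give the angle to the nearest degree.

θ ≈ 166°

Unpolarized light through the first polarizer → I₁ = ½ I₀, now polarized at 57°.
I₂ = I₁ cos²(121° − 57°) = 0.5 I₀ · cos²(64°) = 0.09608 I₀.
Need I₃/I₀ = 0.048, so cos²(θ − 121°) = 0.048 / 0.09608 = 0.4996.
θ − 121° = arccos(√0.4996) = 45.0°, giving θ ≈ 121 + 45.0 = 166.0°.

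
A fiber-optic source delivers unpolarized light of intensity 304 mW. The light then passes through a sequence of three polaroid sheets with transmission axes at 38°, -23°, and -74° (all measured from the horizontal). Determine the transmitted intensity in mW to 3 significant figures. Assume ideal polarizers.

I ≈ 14.1 mW

Unpolarized light through the first polarizer → I₁ = 304 mW/2 = 152 mW, polarized at 38°.
I₂ = I₁ · cos²(61°) = 152 · 0.235 = 35.73 mW.
I₃ = I₂ · cos²(51°) = 35.73 · 0.396 = 14.15 mW.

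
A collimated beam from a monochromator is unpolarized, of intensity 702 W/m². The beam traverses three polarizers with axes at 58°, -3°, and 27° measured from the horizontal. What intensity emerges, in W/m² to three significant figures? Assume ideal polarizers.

I ≈ 61.9 W/m²

Unpolarized light through the first polarizer → I₁ = 702 W/m²/2 = 351 W/m², polarized at 58°.
I₂ = I₁ · cos²(61°) = 351 · 0.235 = 82.5 W/m².
I₃ = I₂ · cos²(30°) = 82.5 · 0.75 = 61.87 W/m².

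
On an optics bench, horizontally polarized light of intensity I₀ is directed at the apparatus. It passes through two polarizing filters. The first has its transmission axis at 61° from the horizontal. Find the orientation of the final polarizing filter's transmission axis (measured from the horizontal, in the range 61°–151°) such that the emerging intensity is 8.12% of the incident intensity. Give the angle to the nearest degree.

θ ≈ 115°

I₁ = I₀ cos²(61° − 0°) = I₀ cos²(61°) = 0.235 I₀.
Need I₂/I₀ = 0.0812, so cos²(θ − 61°) = 0.0812 / 0.235 = 0.3455.
θ − 61° = arccos(√0.3455) = 54.0°, giving θ ≈ 61 + 54.0 = 115.0°.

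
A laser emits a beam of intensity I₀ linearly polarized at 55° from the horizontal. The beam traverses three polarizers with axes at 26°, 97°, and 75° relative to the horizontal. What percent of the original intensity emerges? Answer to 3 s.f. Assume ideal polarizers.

I₁ = I₀ cos²(26° − 55°) = I₀ cos²(29°) = 0.765 I₀.
I₂ = I₁ cos²(97° − 26°) = 0.765 I₀ · cos²(71°) = 0.08108 I₀.
I₃ = I₂ cos²(75° − 97°) = 0.08108 I₀ · cos²(22°) = 0.0697 I₀.
That is 6.97% of the incident intensity.

≈ 6.97%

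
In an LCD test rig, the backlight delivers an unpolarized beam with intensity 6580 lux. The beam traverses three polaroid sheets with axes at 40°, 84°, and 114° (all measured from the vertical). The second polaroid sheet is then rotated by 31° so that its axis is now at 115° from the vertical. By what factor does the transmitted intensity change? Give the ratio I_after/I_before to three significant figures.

I_new/I_old ≈ 0.173

Before rotation:
Unpolarized light through the first polarizer → I₁ = ½ I₀, now polarized at 40°.
I₂ = I₁ cos²(84° − 40°) = 0.5 I₀ · cos²(44°) = 0.2587 I₀.
I₃ = I₂ cos²(114° − 84°) = 0.2587 I₀ · cos²(30°) = 0.194 I₀.
After rotation:
Unpolarized light through the first polarizer → I₁ = ½ I₀, now polarized at 40°.
I₂ = I₁ cos²(115° − 40°) = 0.5 I₀ · cos²(75°) = 0.03349 I₀.
I₃ = I₂ cos²(114° − 115°) = 0.03349 I₀ · cos²(1°) = 0.03348 I₀.
Ratio = 0.03348 / 0.194 = 0.1726.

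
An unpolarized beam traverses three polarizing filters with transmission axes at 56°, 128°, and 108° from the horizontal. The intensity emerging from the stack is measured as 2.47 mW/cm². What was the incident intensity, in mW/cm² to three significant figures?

I₀ ≈ 58.6 mW/cm²

Unpolarized light through the first polarizer → I₁ = ½ I₀, now polarized at 56°.
I₂ = I₁ cos²(128° − 56°) = 0.5 I₀ · cos²(72°) = 0.04775 I₀.
I₃ = I₂ cos²(108° − 128°) = 0.04775 I₀ · cos²(20°) = 0.04216 I₀.
So 2.47 mW/cm² = 0.04216 I₀, giving I₀ = 2.47/0.04216 = 58.59 mW/cm².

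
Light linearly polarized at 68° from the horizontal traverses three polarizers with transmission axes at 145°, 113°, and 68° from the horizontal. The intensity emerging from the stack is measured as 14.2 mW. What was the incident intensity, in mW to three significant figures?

I₁ = I₀ cos²(145° − 68°) = I₀ cos²(77°) = 0.0506 I₀.
I₂ = I₁ cos²(113° − 145°) = 0.0506 I₀ · cos²(32°) = 0.03639 I₀.
I₃ = I₂ cos²(68° − 113°) = 0.03639 I₀ · cos²(45°) = 0.0182 I₀.
So 14.2 mW = 0.0182 I₀, giving I₀ = 14.2/0.0182 = 780.4 mW.

I₀ ≈ 780 mW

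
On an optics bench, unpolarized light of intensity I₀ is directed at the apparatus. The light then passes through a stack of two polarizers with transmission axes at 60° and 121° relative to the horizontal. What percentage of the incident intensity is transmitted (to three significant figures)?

≈ 11.8%

Unpolarized light through the first polarizer → I₁ = ½ I₀, now polarized at 60°.
I₂ = I₁ cos²(121° − 60°) = 0.5 I₀ · cos²(61°) = 0.1175 I₀.
That is 11.75% of the incident intensity.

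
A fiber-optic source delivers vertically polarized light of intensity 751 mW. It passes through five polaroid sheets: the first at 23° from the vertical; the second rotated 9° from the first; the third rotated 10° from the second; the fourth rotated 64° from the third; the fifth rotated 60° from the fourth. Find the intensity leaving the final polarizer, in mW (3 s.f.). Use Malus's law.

I ≈ 28.9 mW

By Malus's law, I₁ = 751 mW · cos²(23°) = 636.3 mW.
I₂ = I₁ · cos²(9°) = 636.3 · 0.9755 = 620.8 mW.
I₃ = I₂ · cos²(10°) = 620.8 · 0.9698 = 602.1 mW.
I₄ = I₃ · cos²(64°) = 602.1 · 0.1922 = 115.7 mW.
I₅ = I₄ · cos²(60°) = 115.7 · 0.25 = 28.92 mW.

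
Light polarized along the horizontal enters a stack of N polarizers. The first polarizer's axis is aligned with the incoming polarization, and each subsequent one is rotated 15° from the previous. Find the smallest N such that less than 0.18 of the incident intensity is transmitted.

First polarizer is aligned with the polarization: full transmission.
Each further stage multiplies by cos²(15°) = 0.933.
After N polarizers: T = 0.933^(N−1). Require T < 0.18 ⇒ N−1 > ln(0.18)/ln(0.933) = 24.73, so N−1 ≥ 25 and N = 26.
Check: N=26 gives T = 0.1767 < 0.18; N=25 gives T = 0.1894.

N = 26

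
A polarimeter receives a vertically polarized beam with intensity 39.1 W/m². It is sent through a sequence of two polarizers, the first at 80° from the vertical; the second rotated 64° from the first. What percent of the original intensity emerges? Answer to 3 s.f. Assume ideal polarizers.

By Malus's law, I₁ = 39.1 W/m² · cos²(80°) = 1.179 W/m².
I₂ = I₁ · cos²(64°) = 1.179 · 0.1922 = 0.2266 W/m².
That is 0.5795% of the incident intensity.

≈ 0.579%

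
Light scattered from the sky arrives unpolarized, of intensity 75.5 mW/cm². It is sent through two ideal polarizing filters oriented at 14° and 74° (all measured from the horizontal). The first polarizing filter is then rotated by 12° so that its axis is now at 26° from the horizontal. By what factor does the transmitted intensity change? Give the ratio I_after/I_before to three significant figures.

I_new/I_old ≈ 1.79

Before rotation:
Unpolarized light through the first polarizer → I₁ = ½ I₀, now polarized at 14°.
I₂ = I₁ cos²(74° − 14°) = 0.5 I₀ · cos²(60°) = 0.125 I₀.
After rotation:
Unpolarized light through the first polarizer → I₁ = ½ I₀, now polarized at 26°.
I₂ = I₁ cos²(74° − 26°) = 0.5 I₀ · cos²(48°) = 0.2239 I₀.
Ratio = 0.2239 / 0.125 = 1.791.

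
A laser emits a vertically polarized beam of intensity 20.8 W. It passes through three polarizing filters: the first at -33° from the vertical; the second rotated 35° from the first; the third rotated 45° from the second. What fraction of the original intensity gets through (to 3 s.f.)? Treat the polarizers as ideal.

By Malus's law, I₁ = 20.8 W · cos²(33°) = 14.63 W.
I₂ = I₁ · cos²(35°) = 14.63 · 0.671 = 9.817 W.
I₃ = I₂ · cos²(45°) = 9.817 · 0.5 = 4.908 W.
Transmitted fraction = 0.236.

I/I₀ ≈ 0.236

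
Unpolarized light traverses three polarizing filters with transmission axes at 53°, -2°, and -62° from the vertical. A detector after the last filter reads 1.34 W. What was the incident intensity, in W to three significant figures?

I₀ ≈ 32.6 W

Unpolarized light through the first polarizer → I₁ = ½ I₀, now polarized at 53°.
I₂ = I₁ cos²(-2° − 53°) = 0.5 I₀ · cos²(55°) = 0.1645 I₀.
I₃ = I₂ cos²(-62° + 2°) = 0.1645 I₀ · cos²(60°) = 0.04112 I₀.
So 1.34 W = 0.04112 I₀, giving I₀ = 1.34/0.04112 = 32.58 W.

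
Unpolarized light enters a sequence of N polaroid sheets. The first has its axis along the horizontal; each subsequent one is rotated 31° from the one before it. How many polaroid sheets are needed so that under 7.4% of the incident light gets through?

N = 8

First polarizer halves the unpolarized light: factor 1/2.
Each further stage multiplies by cos²(31°) = 0.7347.
After N polarizers: T = 0.5·0.7347^(N−1). Require T < 0.074 ⇒ N−1 > ln(0.074/0.5)/ln(0.7347) = 6.20, so N−1 ≥ 7 and N = 8.
Check: N=8 gives T = 0.05779 < 0.074; N=7 gives T = 0.07866.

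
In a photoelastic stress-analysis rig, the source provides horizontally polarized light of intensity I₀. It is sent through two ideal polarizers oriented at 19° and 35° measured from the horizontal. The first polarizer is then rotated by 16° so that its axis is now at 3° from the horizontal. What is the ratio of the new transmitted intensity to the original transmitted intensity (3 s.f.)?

I_new/I_old ≈ 0.868

Before rotation:
By Malus's law, I₁ = I₀ cos²(19° − 0°) = I₀ cos²(19°) = 0.894 I₀.
I₂ = I₁ cos²(35° − 19°) = 0.894 I₀ · cos²(16°) = 0.8261 I₀.
After rotation:
I₁ = I₀ cos²(3° − 0°) = I₀ cos²(3°) = 0.9973 I₀.
I₂ = I₁ cos²(35° − 3°) = 0.9973 I₀ · cos²(32°) = 0.7172 I₀.
Ratio = 0.7172 / 0.8261 = 0.8682.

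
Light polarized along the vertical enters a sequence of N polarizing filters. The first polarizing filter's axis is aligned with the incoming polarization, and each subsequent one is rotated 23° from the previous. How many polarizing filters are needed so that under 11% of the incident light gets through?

N = 15

First polarizer is aligned with the polarization: full transmission.
Each further stage multiplies by cos²(23°) = 0.8473.
After N polarizers: T = 0.8473^(N−1). Require T < 0.11 ⇒ N−1 > ln(0.11)/ln(0.8473) = 13.32, so N−1 ≥ 14 and N = 15.
Check: N=15 gives T = 0.09834 < 0.11; N=14 gives T = 0.1161.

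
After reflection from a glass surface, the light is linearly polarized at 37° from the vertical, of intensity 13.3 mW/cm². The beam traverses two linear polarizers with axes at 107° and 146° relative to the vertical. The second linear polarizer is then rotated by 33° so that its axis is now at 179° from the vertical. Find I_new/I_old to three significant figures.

I_new/I_old ≈ 0.158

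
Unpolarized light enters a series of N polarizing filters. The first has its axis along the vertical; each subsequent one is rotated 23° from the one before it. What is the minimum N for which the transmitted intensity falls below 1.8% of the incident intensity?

First polarizer halves the unpolarized light: factor 1/2.
Each further stage multiplies by cos²(23°) = 0.8473.
After N polarizers: T = 0.5·0.8473^(N−1). Require T < 0.018 ⇒ N−1 > ln(0.018/0.5)/ln(0.8473) = 20.07, so N−1 ≥ 21 and N = 22.
Check: N=22 gives T = 0.01542 < 0.018; N=21 gives T = 0.0182.

N = 22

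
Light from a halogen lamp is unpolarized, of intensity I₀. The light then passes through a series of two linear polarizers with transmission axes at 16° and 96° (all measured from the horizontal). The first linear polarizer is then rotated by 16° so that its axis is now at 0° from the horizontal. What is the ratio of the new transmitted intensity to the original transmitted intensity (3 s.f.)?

Before rotation:
Unpolarized light through the first polarizer → I₁ = ½ I₀, now polarized at 16°.
I₂ = I₁ cos²(96° − 16°) = 0.5 I₀ · cos²(80°) = 0.01508 I₀.
After rotation:
Unpolarized light through the first polarizer → I₁ = ½ I₀, now polarized at 0°.
Angle between axes 1 and 2: 84°. I₂ = 0.5 I₀ · cos²(84°) = 0.005463 I₀.
Ratio = 0.005463 / 0.01508 = 0.3624.

I_new/I_old ≈ 0.362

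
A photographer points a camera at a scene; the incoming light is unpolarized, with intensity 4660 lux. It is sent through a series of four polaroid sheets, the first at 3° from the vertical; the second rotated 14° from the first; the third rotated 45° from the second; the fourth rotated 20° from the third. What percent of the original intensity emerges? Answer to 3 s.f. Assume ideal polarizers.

≈ 20.8%

Unpolarized light through the first polarizer → I₁ = 4660 lux/2 = 2330 lux, polarized at 3°.
I₂ = I₁ · cos²(14°) = 2330 · 0.9415 = 2194 lux.
I₃ = I₂ · cos²(45°) = 2194 · 0.5 = 1097 lux.
I₄ = I₃ · cos²(20°) = 1097 · 0.883 = 968.5 lux.
That is 20.78% of the incident intensity.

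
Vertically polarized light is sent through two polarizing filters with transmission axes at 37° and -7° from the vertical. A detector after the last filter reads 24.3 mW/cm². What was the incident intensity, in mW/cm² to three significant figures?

I₀ ≈ 73.6 mW/cm²

By Malus's law, I₁ = I₀ cos²(37° − 0°) = I₀ cos²(37°) = 0.6378 I₀.
I₂ = I₁ cos²(-7° − 37°) = 0.6378 I₀ · cos²(44°) = 0.33 I₀.
So 24.3 mW/cm² = 0.33 I₀, giving I₀ = 24.3/0.33 = 73.63 mW/cm².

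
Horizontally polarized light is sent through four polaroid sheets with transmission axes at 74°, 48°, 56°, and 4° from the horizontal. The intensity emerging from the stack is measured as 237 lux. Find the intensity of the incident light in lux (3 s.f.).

I₀ ≈ 1.04e4 lux

By Malus's law, I₁ = I₀ cos²(74° − 0°) = I₀ cos²(74°) = 0.07598 I₀.
I₂ = I₁ cos²(48° − 74°) = 0.07598 I₀ · cos²(26°) = 0.06138 I₀.
I₃ = I₂ cos²(56° − 48°) = 0.06138 I₀ · cos²(8°) = 0.06019 I₀.
I₄ = I₃ cos²(4° − 56°) = 0.06019 I₀ · cos²(52°) = 0.02281 I₀.
So 237 lux = 0.02281 I₀, giving I₀ = 237/0.02281 = 1.039e+04 lux.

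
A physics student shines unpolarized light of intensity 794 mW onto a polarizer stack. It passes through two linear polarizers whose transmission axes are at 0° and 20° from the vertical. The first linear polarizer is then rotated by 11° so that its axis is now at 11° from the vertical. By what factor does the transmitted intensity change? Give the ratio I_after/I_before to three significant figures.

I_new/I_old ≈ 1.10

Before rotation:
Unpolarized light through the first polarizer → I₁ = ½ I₀, now polarized at 0°.
I₂ = I₁ cos²(20° − 0°) = 0.5 I₀ · cos²(20°) = 0.4415 I₀.
After rotation:
Unpolarized light through the first polarizer → I₁ = ½ I₀, now polarized at 11°.
I₂ = I₁ cos²(20° − 11°) = 0.5 I₀ · cos²(9°) = 0.4878 I₀.
Ratio = 0.4878 / 0.4415 = 1.105.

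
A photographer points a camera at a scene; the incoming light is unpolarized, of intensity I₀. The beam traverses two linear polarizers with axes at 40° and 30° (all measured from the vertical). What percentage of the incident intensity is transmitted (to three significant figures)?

≈ 48.5%

Unpolarized light through the first polarizer → I₁ = ½ I₀, now polarized at 40°.
I₂ = I₁ cos²(30° − 40°) = 0.5 I₀ · cos²(10°) = 0.4849 I₀.
That is 48.49% of the incident intensity.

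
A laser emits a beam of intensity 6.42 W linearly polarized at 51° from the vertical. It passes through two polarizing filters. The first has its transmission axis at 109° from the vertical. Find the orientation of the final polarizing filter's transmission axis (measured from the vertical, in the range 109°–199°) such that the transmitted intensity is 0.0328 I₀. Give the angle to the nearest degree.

I₁ = I₀ cos²(109° − 51°) = I₀ cos²(58°) = 0.2808 I₀.
Need I₂/I₀ = 0.0328, so cos²(θ − 109°) = 0.0328 / 0.2808 = 0.1168.
θ − 109° = arccos(√0.1168) = 70.0°, giving θ ≈ 109 + 70.0 = 179.0°.

θ ≈ 179°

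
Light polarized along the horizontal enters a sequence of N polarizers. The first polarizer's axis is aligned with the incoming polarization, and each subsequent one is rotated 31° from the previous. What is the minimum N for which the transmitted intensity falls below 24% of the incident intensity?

First polarizer is aligned with the polarization: full transmission.
Each further stage multiplies by cos²(31°) = 0.7347.
After N polarizers: T = 0.7347^(N−1). Require T < 0.24 ⇒ N−1 > ln(0.24)/ln(0.7347) = 4.63, so N−1 ≥ 5 and N = 6.
Check: N=6 gives T = 0.2141 < 0.24; N=5 gives T = 0.2914.

N = 6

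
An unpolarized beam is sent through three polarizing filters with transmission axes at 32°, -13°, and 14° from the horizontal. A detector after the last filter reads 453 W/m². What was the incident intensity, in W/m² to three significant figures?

I₀ ≈ 2280 W/m²

Unpolarized light through the first polarizer → I₁ = ½ I₀, now polarized at 32°.
I₂ = I₁ cos²(-13° − 32°) = 0.5 I₀ · cos²(45°) = 0.25 I₀.
I₃ = I₂ cos²(14° + 13°) = 0.25 I₀ · cos²(27°) = 0.1985 I₀.
So 453 W/m² = 0.1985 I₀, giving I₀ = 453/0.1985 = 2282 W/m².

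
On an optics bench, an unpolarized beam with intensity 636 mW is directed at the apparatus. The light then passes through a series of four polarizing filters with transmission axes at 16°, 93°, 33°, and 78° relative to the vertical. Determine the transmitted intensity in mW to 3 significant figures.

Unpolarized light through the first polarizer → I₁ = 636 mW/2 = 318 mW, polarized at 16°.
I₂ = I₁ · cos²(77°) = 318 · 0.0506 = 16.09 mW.
I₃ = I₂ · cos²(60°) = 16.09 · 0.25 = 4.023 mW.
I₄ = I₃ · cos²(45°) = 4.023 · 0.5 = 2.011 mW.

I ≈ 2.01 mW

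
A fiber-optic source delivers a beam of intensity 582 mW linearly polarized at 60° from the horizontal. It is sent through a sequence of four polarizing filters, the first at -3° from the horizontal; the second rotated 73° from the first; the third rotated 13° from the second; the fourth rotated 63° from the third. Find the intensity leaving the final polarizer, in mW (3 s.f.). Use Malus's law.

I ≈ 2.01 mW

By Malus's law, I₁ = 582 mW · cos²(63°) = 120 mW.
I₂ = I₁ · cos²(73°) = 120 · 0.08548 = 10.25 mW.
I₃ = I₂ · cos²(13°) = 10.25 · 0.9494 = 9.735 mW.
I₄ = I₃ · cos²(63°) = 9.735 · 0.2061 = 2.006 mW.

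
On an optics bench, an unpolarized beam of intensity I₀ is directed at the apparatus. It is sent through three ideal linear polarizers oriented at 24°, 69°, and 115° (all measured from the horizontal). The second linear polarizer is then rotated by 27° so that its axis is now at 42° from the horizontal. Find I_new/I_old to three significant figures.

I_new/I_old ≈ 0.320

Before rotation:
Unpolarized light through the first polarizer → I₁ = ½ I₀, now polarized at 24°.
I₂ = I₁ cos²(69° − 24°) = 0.5 I₀ · cos²(45°) = 0.25 I₀.
I₃ = I₂ cos²(115° − 69°) = 0.25 I₀ · cos²(46°) = 0.1206 I₀.
After rotation:
Unpolarized light through the first polarizer → I₁ = ½ I₀, now polarized at 24°.
I₂ = I₁ cos²(42° − 24°) = 0.5 I₀ · cos²(18°) = 0.4523 I₀.
I₃ = I₂ cos²(115° − 42°) = 0.4523 I₀ · cos²(73°) = 0.03866 I₀.
Ratio = 0.03866 / 0.1206 = 0.3205.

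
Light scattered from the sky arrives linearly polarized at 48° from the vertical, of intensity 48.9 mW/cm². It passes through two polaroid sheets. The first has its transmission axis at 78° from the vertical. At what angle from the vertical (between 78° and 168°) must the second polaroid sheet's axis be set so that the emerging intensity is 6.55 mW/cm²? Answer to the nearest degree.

I₁ = I₀ cos²(78° − 48°) = I₀ cos²(30°) = 0.75 I₀.
Target fraction: 6.55 / 48.9 mW/cm² = 0.1339 of I₀.
Need I₂/I₀ = 0.1339, so cos²(θ − 78°) = 0.1339 / 0.75 = 0.1786.
θ − 78° = arccos(√0.1786) = 65.0°, giving θ ≈ 78 + 65.0 = 143.0°.

θ ≈ 143°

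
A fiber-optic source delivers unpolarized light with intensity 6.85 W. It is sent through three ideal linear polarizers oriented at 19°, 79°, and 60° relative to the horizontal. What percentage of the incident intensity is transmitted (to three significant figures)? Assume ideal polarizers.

Unpolarized light through the first polarizer → I₁ = 6.85 W/2 = 3.425 W, polarized at 19°.
I₂ = I₁ · cos²(60°) = 3.425 · 0.25 = 0.8563 W.
I₃ = I₂ · cos²(19°) = 0.8563 · 0.894 = 0.7655 W.
That is 11.18% of the incident intensity.

≈ 11.2%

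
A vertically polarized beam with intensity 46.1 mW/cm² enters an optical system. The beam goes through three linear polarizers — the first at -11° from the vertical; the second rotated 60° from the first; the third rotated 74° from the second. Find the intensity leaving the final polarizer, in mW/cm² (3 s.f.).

I₁ = 46.1 mW/cm² · cos²(11°) = 44.42 mW/cm².
I₂ = I₁ · cos²(60°) = 44.42 · 0.25 = 11.11 mW/cm².
I₃ = I₂ · cos²(74°) = 11.11 · 0.07598 = 0.8437 mW/cm².

I ≈ 0.844 mW/cm²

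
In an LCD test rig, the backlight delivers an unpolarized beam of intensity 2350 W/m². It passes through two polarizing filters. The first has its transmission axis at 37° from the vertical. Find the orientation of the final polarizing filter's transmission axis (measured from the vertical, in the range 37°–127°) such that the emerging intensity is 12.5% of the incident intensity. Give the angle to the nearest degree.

Unpolarized light through the first polarizer → I₁ = ½ I₀, now polarized at 37°.
Need I₂/I₀ = 0.125, so cos²(θ − 37°) = 0.125 / 0.5 = 0.25.
θ − 37° = arccos(√0.25) = 60.0°, giving θ ≈ 37 + 60.0 = 97.0°.

θ ≈ 97°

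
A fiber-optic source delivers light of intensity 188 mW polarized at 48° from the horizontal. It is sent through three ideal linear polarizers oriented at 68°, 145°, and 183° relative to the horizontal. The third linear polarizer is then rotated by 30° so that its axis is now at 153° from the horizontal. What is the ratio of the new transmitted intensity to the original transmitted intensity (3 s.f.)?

I_new/I_old ≈ 1.58

Before rotation:
I₁ = I₀ cos²(68° − 48°) = I₀ cos²(20°) = 0.883 I₀.
I₂ = I₁ cos²(145° − 68°) = 0.883 I₀ · cos²(77°) = 0.04468 I₀.
I₃ = I₂ cos²(183° − 145°) = 0.04468 I₀ · cos²(38°) = 0.02775 I₀.
After rotation:
I₁ = I₀ cos²(68° − 48°) = I₀ cos²(20°) = 0.883 I₀.
I₂ = I₁ cos²(145° − 68°) = 0.883 I₀ · cos²(77°) = 0.04468 I₀.
I₃ = I₂ cos²(153° − 145°) = 0.04468 I₀ · cos²(8°) = 0.04382 I₀.
Ratio = 0.04382 / 0.02775 = 1.579.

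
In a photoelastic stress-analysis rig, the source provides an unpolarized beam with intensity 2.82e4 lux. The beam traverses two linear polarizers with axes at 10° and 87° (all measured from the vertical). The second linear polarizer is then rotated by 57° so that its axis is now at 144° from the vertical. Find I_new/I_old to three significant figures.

Before rotation:
Unpolarized light through the first polarizer → I₁ = ½ I₀, now polarized at 10°.
I₂ = I₁ cos²(87° − 10°) = 0.5 I₀ · cos²(77°) = 0.0253 I₀.
After rotation:
Unpolarized light through the first polarizer → I₁ = ½ I₀, now polarized at 10°.
Angle between axes 1 and 2: 46°. I₂ = 0.5 I₀ · cos²(46°) = 0.2413 I₀.
Ratio = 0.2413 / 0.0253 = 9.536.

I_new/I_old ≈ 9.54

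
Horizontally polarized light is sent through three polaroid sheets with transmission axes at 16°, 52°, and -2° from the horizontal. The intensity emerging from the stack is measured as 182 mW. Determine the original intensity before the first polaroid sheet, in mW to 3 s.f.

I₀ ≈ 871 mW

I₁ = I₀ cos²(16° − 0°) = I₀ cos²(16°) = 0.924 I₀.
I₂ = I₁ cos²(52° − 16°) = 0.924 I₀ · cos²(36°) = 0.6048 I₀.
I₃ = I₂ cos²(-2° − 52°) = 0.6048 I₀ · cos²(54°) = 0.2089 I₀.
So 182 mW = 0.2089 I₀, giving I₀ = 182/0.2089 = 871 mW.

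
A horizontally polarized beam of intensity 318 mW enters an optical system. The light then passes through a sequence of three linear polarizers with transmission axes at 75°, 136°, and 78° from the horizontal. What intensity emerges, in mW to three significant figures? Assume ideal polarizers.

I ≈ 1.41 mW

By Malus's law, I₁ = 318 mW · cos²(75°) = 21.3 mW.
I₂ = I₁ · cos²(61°) = 21.3 · 0.235 = 5.007 mW.
I₃ = I₂ · cos²(58°) = 5.007 · 0.2808 = 1.406 mW.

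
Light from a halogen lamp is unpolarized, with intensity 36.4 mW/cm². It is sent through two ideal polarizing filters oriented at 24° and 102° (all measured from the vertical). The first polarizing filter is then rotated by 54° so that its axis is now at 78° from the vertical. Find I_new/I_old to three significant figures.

Before rotation:
Unpolarized light through the first polarizer → I₁ = ½ I₀, now polarized at 24°.
I₂ = I₁ cos²(102° − 24°) = 0.5 I₀ · cos²(78°) = 0.02161 I₀.
After rotation:
Unpolarized light through the first polarizer → I₁ = ½ I₀, now polarized at 78°.
I₂ = I₁ cos²(102° − 78°) = 0.5 I₀ · cos²(24°) = 0.4173 I₀.
Ratio = 0.4173 / 0.02161 = 19.31.

I_new/I_old ≈ 19.3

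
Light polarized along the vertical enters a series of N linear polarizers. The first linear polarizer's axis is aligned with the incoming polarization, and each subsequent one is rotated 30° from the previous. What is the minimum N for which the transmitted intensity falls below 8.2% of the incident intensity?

First polarizer is aligned with the polarization: full transmission.
Each further stage multiplies by cos²(30°) = 0.75.
After N polarizers: T = 0.75^(N−1). Require T < 0.082 ⇒ N−1 > ln(0.082)/ln(0.75) = 8.69, so N−1 ≥ 9 and N = 10.
Check: N=10 gives T = 0.07508 < 0.082; N=9 gives T = 0.1001.

N = 10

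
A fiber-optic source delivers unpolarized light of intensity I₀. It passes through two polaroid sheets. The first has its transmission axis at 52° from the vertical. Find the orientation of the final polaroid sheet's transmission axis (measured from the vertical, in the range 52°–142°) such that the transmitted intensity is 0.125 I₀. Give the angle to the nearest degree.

θ ≈ 112°

Unpolarized light through the first polarizer → I₁ = ½ I₀, now polarized at 52°.
Need I₂/I₀ = 0.125, so cos²(θ − 52°) = 0.125 / 0.5 = 0.25.
θ − 52° = arccos(√0.25) = 60.0°, giving θ ≈ 52 + 60.0 = 112.0°.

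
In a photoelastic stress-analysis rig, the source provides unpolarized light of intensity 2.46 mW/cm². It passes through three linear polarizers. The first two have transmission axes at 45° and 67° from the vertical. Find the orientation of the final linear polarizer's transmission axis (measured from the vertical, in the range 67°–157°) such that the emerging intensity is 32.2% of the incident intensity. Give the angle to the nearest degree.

θ ≈ 97°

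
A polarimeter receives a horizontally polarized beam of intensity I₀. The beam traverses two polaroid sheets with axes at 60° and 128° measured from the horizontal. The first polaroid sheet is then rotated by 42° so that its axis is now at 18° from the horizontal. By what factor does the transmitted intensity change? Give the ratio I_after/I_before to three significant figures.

I_new/I_old ≈ 3.02

Before rotation:
I₁ = I₀ cos²(60° − 0°) = I₀ cos²(60°) = 0.25 I₀.
I₂ = I₁ cos²(128° − 60°) = 0.25 I₀ · cos²(68°) = 0.03508 I₀.
After rotation:
I₁ = I₀ cos²(18° − 0°) = I₀ cos²(18°) = 0.9045 I₀.
Angle between axes 1 and 2: 70°. I₂ = 0.9045 I₀ · cos²(70°) = 0.1058 I₀.
Ratio = 0.1058 / 0.03508 = 3.016.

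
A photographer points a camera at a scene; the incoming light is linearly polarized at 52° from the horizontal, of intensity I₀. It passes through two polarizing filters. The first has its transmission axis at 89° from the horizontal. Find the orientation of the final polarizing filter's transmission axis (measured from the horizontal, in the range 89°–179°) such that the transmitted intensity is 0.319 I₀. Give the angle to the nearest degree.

By Malus's law, I₁ = I₀ cos²(89° − 52°) = I₀ cos²(37°) = 0.6378 I₀.
Need I₂/I₀ = 0.319, so cos²(θ − 89°) = 0.319 / 0.6378 = 0.5001.
θ − 89° = arccos(√0.5001) = 45.0°, giving θ ≈ 89 + 45.0 = 134.0°.

θ ≈ 134°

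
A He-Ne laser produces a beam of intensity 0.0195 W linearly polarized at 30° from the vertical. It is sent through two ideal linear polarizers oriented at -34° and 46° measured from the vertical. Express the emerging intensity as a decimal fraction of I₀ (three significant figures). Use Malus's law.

I/I₀ ≈ 0.00579

By Malus's law, I₁ = 0.0195 W · cos²(64°) = 0.003747 W.
I₂ = I₁ · cos²(80°) = 0.003747 · 0.03015 = 0.000113 W.
Transmitted fraction = 0.005795.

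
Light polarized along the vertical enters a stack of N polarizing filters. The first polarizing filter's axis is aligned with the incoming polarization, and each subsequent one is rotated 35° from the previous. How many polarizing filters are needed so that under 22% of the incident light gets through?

First polarizer is aligned with the polarization: full transmission.
Each further stage multiplies by cos²(35°) = 0.671.
After N polarizers: T = 0.671^(N−1). Require T < 0.22 ⇒ N−1 > ln(0.22)/ln(0.671) = 3.80, so N−1 ≥ 4 and N = 5.
Check: N=5 gives T = 0.2027 < 0.22; N=4 gives T = 0.3021.

N = 5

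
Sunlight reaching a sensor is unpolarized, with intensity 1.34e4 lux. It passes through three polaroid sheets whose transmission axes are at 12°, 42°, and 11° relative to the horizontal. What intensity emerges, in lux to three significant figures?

I ≈ 3690 lux

Unpolarized light through the first polarizer → I₁ = 1.34e4 lux/2 = 6700 lux, polarized at 12°.
I₂ = I₁ · cos²(30°) = 6700 · 0.75 = 5025 lux.
I₃ = I₂ · cos²(31°) = 5025 · 0.7347 = 3692 lux.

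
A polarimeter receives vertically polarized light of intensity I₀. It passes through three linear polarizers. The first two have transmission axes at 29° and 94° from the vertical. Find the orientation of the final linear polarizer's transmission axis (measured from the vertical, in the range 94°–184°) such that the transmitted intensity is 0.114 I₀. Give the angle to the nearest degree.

I₁ = I₀ cos²(29° − 0°) = I₀ cos²(29°) = 0.765 I₀.
I₂ = I₁ cos²(94° − 29°) = 0.765 I₀ · cos²(65°) = 0.1366 I₀.
Need I₃/I₀ = 0.114, so cos²(θ − 94°) = 0.114 / 0.1366 = 0.8344.
θ − 94° = arccos(√0.8344) = 24.0°, giving θ ≈ 94 + 24.0 = 118.0°.

θ ≈ 118°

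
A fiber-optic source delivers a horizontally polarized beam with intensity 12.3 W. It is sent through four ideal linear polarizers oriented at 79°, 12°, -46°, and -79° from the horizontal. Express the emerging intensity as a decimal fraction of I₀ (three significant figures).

By Malus's law, I₁ = 12.3 W · cos²(79°) = 0.4478 W.
I₂ = I₁ · cos²(67°) = 0.4478 · 0.1527 = 0.06837 W.
I₃ = I₂ · cos²(58°) = 0.06837 · 0.2808 = 0.0192 W.
I₄ = I₃ · cos²(33°) = 0.0192 · 0.7034 = 0.0135 W.
Transmitted fraction = 0.001098.

I/I₀ ≈ 0.00110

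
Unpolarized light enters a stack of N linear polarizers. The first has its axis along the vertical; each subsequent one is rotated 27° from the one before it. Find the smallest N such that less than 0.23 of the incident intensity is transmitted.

First polarizer halves the unpolarized light: factor 1/2.
Each further stage multiplies by cos²(27°) = 0.7939.
After N polarizers: T = 0.5·0.7939^(N−1). Require T < 0.23 ⇒ N−1 > ln(0.23/0.5)/ln(0.7939) = 3.36, so N−1 ≥ 4 and N = 5.
Check: N=5 gives T = 0.1986 < 0.23; N=4 gives T = 0.2502.

N = 5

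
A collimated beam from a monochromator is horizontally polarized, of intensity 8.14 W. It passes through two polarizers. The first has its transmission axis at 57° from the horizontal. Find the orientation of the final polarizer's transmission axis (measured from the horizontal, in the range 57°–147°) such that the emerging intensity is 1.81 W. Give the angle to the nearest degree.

By Malus's law, I₁ = I₀ cos²(57° − 0°) = I₀ cos²(57°) = 0.2966 I₀.
Target fraction: 1.81 / 8.14 W = 0.2224 of I₀.
Need I₂/I₀ = 0.2224, so cos²(θ − 57°) = 0.2224 / 0.2966 = 0.7496.
θ − 57° = arccos(√0.7496) = 30.0°, giving θ ≈ 57 + 30.0 = 87.0°.

θ ≈ 87°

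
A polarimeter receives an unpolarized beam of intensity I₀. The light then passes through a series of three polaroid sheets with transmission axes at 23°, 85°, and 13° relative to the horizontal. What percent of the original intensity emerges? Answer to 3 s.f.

Unpolarized light through the first polarizer → I₁ = ½ I₀, now polarized at 23°.
I₂ = I₁ cos²(85° − 23°) = 0.5 I₀ · cos²(62°) = 0.1102 I₀.
I₃ = I₂ cos²(13° − 85°) = 0.1102 I₀ · cos²(72°) = 0.01052 I₀.
That is 1.052% of the incident intensity.

≈ 1.05%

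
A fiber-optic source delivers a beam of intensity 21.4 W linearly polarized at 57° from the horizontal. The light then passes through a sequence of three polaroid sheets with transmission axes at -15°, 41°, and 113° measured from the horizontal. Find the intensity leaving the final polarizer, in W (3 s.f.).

I ≈ 0.0610 W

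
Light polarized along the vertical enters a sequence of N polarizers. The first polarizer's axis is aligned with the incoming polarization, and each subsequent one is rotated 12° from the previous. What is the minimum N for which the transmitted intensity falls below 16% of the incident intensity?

N = 43

First polarizer is aligned with the polarization: full transmission.
Each further stage multiplies by cos²(12°) = 0.9568.
After N polarizers: T = 0.9568^(N−1). Require T < 0.16 ⇒ N−1 > ln(0.16)/ln(0.9568) = 41.47, so N−1 ≥ 42 and N = 43.
Check: N=43 gives T = 0.1563 < 0.16; N=42 gives T = 0.1634.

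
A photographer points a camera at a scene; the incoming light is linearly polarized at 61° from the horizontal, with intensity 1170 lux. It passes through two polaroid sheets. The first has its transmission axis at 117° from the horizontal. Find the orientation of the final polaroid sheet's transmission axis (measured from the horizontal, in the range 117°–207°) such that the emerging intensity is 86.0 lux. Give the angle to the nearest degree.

θ ≈ 178°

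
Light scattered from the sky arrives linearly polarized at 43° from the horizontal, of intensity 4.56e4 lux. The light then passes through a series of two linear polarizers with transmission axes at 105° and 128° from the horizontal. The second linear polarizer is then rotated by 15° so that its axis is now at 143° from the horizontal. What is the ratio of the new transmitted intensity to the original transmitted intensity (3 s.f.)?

I_new/I_old ≈ 0.733

Before rotation:
I₁ = I₀ cos²(105° − 43°) = I₀ cos²(62°) = 0.2204 I₀.
I₂ = I₁ cos²(128° − 105°) = 0.2204 I₀ · cos²(23°) = 0.1868 I₀.
After rotation:
I₁ = I₀ cos²(105° − 43°) = I₀ cos²(62°) = 0.2204 I₀.
I₂ = I₁ cos²(143° − 105°) = 0.2204 I₀ · cos²(38°) = 0.1369 I₀.
Ratio = 0.1369 / 0.1868 = 0.7328.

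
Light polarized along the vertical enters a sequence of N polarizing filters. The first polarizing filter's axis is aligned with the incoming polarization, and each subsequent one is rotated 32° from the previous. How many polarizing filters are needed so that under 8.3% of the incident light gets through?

First polarizer is aligned with the polarization: full transmission.
Each further stage multiplies by cos²(32°) = 0.7192.
After N polarizers: T = 0.7192^(N−1). Require T < 0.083 ⇒ N−1 > ln(0.083)/ln(0.7192) = 7.55, so N−1 ≥ 8 and N = 9.
Check: N=9 gives T = 0.07157 < 0.083; N=8 gives T = 0.09951.

N = 9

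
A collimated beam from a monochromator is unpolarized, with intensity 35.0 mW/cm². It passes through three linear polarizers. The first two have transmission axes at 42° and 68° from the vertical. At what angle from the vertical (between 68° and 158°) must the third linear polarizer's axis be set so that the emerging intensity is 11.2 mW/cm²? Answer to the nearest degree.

θ ≈ 95°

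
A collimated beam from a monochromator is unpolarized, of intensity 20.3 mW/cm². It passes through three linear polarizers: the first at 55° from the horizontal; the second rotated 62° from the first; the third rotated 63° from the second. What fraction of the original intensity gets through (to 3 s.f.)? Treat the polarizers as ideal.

I/I₀ ≈ 0.0227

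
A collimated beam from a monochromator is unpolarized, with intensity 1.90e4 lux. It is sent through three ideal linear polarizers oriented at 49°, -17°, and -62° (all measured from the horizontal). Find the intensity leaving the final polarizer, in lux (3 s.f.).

I ≈ 786 lux

Unpolarized light through the first polarizer → I₁ = 1.90e4 lux/2 = 9500 lux, polarized at 49°.
I₂ = I₁ · cos²(66°) = 9500 · 0.1654 = 1572 lux.
I₃ = I₂ · cos²(45°) = 1572 · 0.5 = 785.8 lux.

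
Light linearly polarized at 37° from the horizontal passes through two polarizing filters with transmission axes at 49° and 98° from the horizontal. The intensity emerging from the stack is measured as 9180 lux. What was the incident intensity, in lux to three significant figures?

I₀ ≈ 2.23e4 lux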